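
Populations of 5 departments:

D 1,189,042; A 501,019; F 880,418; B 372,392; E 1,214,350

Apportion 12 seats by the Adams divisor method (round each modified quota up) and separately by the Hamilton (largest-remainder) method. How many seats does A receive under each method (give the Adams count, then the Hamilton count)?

2 and 1

Adams: D 3, A 2, F 3, B 1, E 3.
Hamilton: D 3, A 1, F 3, B 1, E 4.
A gets 2 under Adams and 1 under Hamilton.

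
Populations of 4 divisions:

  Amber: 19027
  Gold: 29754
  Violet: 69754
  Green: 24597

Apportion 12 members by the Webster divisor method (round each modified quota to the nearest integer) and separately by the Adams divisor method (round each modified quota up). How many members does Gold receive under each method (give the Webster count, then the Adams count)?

Webster: Amber 2, Gold 2, Violet 6, Green 2.
Adams: Amber 2, Gold 3, Violet 5, Green 2.
Gold gets 2 under Webster and 3 under Adams.

2 and 3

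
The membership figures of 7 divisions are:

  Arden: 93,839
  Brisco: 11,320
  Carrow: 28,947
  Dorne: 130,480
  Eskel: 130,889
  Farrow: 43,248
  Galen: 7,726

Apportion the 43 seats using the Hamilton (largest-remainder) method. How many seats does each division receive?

The standard divisor is 446449/43 ≈ 10382.535.
Standard quotas: Arden 9.0382, Brisco 1.0903, Carrow 2.7880, Dorne 12.5673, Eskel 12.6067, Farrow 4.1655, Galen 0.7441.
Lower quotas: Arden 9, Brisco 1, Carrow 2, Dorne 12, Eskel 12, Farrow 4, Galen 0 (sum 40, leaving 3 seats).
Remainders in descending order: Carrow 0.7880, Galen 0.7441, Eskel 0.6067, Dorne 0.5673, Farrow 0.1655, Brisco 0.0903, Arden 0.0382.
The surplus seats go to Carrow, Galen, Eskel.

Arden: 9; Brisco: 1; Carrow: 3; Dorne: 12; Eskel: 13; Farrow: 4; Galen: 1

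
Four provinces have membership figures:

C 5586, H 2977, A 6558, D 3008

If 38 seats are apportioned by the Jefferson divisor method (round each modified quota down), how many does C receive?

Standard divisor 18129/38 ≈ 477.079; standard quotas: C 11.709, H 6.240, A 13.746, D 6.305.
Rounding down gives 11, 6, 13, 6 = 36 seats, so the divisor must be adjusted.
With modified divisor 450: modified quotas C 12.413, H 6.616, A 14.573, D 6.684.
Rounding down: C 12, H 6, A 14, D 6 (total 38).
C receives 12.

12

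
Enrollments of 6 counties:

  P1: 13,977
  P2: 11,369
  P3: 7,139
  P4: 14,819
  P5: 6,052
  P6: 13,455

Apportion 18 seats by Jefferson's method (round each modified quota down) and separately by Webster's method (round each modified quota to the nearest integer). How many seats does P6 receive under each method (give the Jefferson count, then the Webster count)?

4 and 3

Jefferson: P1 4, P2 3, P3 2, P4 4, P5 1, P6 4.
Webster: P1 4, P2 3, P3 2, P4 4, P5 2, P6 3.
P6 gets 4 under Jefferson and 3 under Webster.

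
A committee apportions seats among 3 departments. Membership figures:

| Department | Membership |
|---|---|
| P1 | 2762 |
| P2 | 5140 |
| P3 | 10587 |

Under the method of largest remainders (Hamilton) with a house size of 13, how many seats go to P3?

7

Total 18489; standard divisor 18489/13 ≈ 1422.231.
Standard quotas: P1 1.9420, P2 3.6140, P3 7.4439.
Lower quotas: P1 1, P2 3, P3 7 (sum 11, leaving 2 seats).
Remainders in descending order: P1 0.9420, P2 0.6140, P3 0.4439.
The surplus seats go to P1, P2.
P3 receives 7.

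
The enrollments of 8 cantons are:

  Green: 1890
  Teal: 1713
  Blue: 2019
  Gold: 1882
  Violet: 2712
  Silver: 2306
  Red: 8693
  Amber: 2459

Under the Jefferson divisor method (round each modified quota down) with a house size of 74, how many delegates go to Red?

28

Standard divisor 23674/74 ≈ 319.919; standard quotas: Green 5.908, Teal 5.354, Blue 6.311, Gold 5.883, Violet 8.477, Silver 7.208, Red 27.173, Amber 7.686.
Rounding down gives 5, 5, 6, 5, 8, 7, 27, 7 = 70 seats, so the divisor must be adjusted.
With modified divisor 304: modified quotas Green 6.217, Teal 5.635, Blue 6.641, Gold 6.191, Violet 8.921, Silver 7.586, Red 28.595, Amber 8.089.
Rounding down: Green 6, Teal 5, Blue 6, Gold 6, Violet 8, Silver 7, Red 28, Amber 8 (total 74).
Red receives 28.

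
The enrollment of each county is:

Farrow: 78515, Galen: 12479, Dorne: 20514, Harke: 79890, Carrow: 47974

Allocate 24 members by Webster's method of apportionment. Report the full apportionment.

Farrow 8; Galen 1; Dorne 2; Harke 8; Carrow 5

Standard divisor 239372/24 ≈ 9973.833; standard quotas: Farrow 7.872, Galen 1.251, Dorne 2.057, Harke 8.010, Carrow 4.810.
Rounding to the nearest integer gives Farrow 8, Galen 1, Dorne 2, Harke 8, Carrow 5 — total 24, matching the house size, so no adjustment is needed.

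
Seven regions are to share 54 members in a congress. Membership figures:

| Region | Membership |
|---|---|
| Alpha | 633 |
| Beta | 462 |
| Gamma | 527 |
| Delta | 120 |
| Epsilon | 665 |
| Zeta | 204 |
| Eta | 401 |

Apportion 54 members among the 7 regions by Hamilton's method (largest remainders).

Alpha 11, Beta 8, Gamma 10, Delta 2, Epsilon 12, Zeta 4, Eta 7

The standard divisor is 3012/54 ≈ 55.778.
Standard quotas: Alpha 11.349, Beta 8.283, Gamma 9.448, Delta 2.151, Epsilon 11.922, Zeta 3.657, Eta 7.189.
Lower quotas: Alpha 11, Beta 8, Gamma 9, Delta 2, Epsilon 11, Zeta 3, Eta 7 (sum 51, leaving 3 seats).
Remainders in descending order: Epsilon 0.922, Zeta 0.657, Gamma 0.448, Alpha 0.349, Beta 0.283, Eta 0.189, Delta 0.151.
Largest remainders: Epsilon, Zeta, Gamma receive the extra seats.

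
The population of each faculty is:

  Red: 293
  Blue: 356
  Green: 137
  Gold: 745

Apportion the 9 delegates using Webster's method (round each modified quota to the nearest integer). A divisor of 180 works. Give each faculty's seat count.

With modified divisor 180: modified quotas Red 1.628, Blue 1.978, Green 0.761, Gold 4.139.
Rounding to the nearest integer: Red 2, Blue 2, Green 1, Gold 4 (total 9).

Red 2, Blue 2, Green 1, Gold 4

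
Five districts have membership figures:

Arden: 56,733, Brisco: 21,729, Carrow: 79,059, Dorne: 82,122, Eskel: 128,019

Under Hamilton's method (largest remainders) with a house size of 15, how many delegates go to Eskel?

5

The standard divisor is 367662/15 ≈ 24510.8.
Standard quotas: Arden 2.3146, Brisco 0.8865, Carrow 3.2255, Dorne 3.3504, Eskel 5.2230.
Lower quotas: Arden 2, Brisco 0, Carrow 3, Dorne 3, Eskel 5 (sum 13, leaving 2 seats).
Remainders in descending order: Brisco 0.8865, Dorne 0.3504, Arden 0.3146, Carrow 0.2255, Eskel 0.2230.
Largest remainders: Brisco, Dorne receive the extra seats.
Eskel receives 5.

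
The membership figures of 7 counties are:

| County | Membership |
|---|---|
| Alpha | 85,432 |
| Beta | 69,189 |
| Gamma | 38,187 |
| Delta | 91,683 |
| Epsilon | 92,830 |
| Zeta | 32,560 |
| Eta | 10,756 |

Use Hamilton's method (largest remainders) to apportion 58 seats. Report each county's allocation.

Alpha 12; Beta 10; Gamma 5; Delta 13; Epsilon 13; Zeta 4; Eta 1

Total 420637; standard divisor 420637/58 ≈ 7252.362.
Standard quotas: Alpha 11.7799, Beta 9.5402, Gamma 5.2655, Delta 12.6418, Epsilon 12.8000, Zeta 4.4896, Eta 1.4831.
Lower quotas: Alpha 11, Beta 9, Gamma 5, Delta 12, Epsilon 12, Zeta 4, Eta 1 (sum 54, leaving 4 seats).
Remainders in descending order: Epsilon 0.8000, Alpha 0.7799, Delta 0.6418, Beta 0.5402, Zeta 0.4896, Eta 0.4831, Gamma 0.2655.
The surplus seats go to Epsilon, Alpha, Delta, Beta.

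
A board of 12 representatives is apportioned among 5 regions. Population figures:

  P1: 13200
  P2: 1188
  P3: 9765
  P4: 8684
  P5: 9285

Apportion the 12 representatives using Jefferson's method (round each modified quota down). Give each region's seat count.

Standard divisor 42122/12 ≈ 3510.167; standard quotas: P1 3.761, P2 0.338, P3 2.782, P4 2.474, P5 2.645.
Rounding down gives 3, 0, 2, 2, 2 = 9 seats, so the divisor must be adjusted.
With modified divisor 3000: modified quotas P1 4.400, P2 0.396, P3 3.255, P4 2.895, P5 3.095.
Rounding down: P1 4, P2 0, P3 3, P4 2, P5 3 (total 12).

P1=4; P2=0; P3=3; P4=2; P5=3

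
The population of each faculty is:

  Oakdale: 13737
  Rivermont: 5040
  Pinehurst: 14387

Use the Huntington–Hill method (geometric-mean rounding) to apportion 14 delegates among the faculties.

Oakdale=6, Rivermont=2, Pinehurst=6

With divisor 2364: modified quotas Oakdale 5.811, Rivermont 2.132, Pinehurst 6.086.
Geometric-mean thresholds: Oakdale √(5·6)=5.477, Rivermont √(2·3)=2.449, Pinehurst √(6·7)=6.481.
Each quota rounded against its threshold gives Oakdale 6, Rivermont 2, Pinehurst 6 (total 14).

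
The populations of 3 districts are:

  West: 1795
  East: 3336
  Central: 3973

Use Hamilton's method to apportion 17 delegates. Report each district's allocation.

The standard divisor is 9104/17 ≈ 535.529.
Standard quotas: West 3.352, East 6.229, Central 7.419.
Lower quotas: West 3, East 6, Central 7 (sum 16, leaving 1 seat).
Remainders in descending order: Central 0.419, West 0.352, East 0.229.
Largest remainder: Central receives the extra seat.

West 3, East 6, Central 8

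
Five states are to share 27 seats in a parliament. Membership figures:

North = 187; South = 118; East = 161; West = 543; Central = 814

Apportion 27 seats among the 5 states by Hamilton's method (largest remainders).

The standard divisor is 1823/27 ≈ 67.519.
Standard quotas: North 2.770, South 1.748, East 2.385, West 8.042, Central 12.056.
Lower quotas: North 2, South 1, East 2, West 8, Central 12 (sum 25, leaving 2 seats).
Remainders in descending order: North 0.770, South 0.748, East 0.385, Central 0.056, West 0.042.
The surplus seats go to North, South.

North 3, South 2, East 2, West 8, Central 12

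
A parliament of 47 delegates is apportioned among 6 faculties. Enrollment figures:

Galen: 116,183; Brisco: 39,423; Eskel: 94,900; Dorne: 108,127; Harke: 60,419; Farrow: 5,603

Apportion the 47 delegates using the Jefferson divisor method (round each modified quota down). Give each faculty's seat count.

Galen 13, Brisco 4, Eskel 11, Dorne 12, Harke 7, Farrow 0

Standard divisor 424655/47 ≈ 9035.213; standard quotas: Galen 12.859, Brisco 4.363, Eskel 10.503, Dorne 11.967, Harke 6.687, Farrow 0.620.
Rounding down gives 12, 4, 10, 11, 6, 0 = 43 seats, so the divisor must be adjusted.
With modified divisor 8500: modified quotas Galen 13.669, Brisco 4.638, Eskel 11.165, Dorne 12.721, Harke 7.108, Farrow 0.659.
Rounding down: Galen 13, Brisco 4, Eskel 11, Dorne 12, Harke 7, Farrow 0 (total 47).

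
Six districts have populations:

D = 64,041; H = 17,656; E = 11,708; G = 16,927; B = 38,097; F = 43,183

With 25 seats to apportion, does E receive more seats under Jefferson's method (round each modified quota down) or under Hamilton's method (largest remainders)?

Hamilton

Jefferson: D 9, H 2, E 1, G 2, B 5, F 6.
Hamilton: D 8, H 2, E 2, G 2, B 5, F 6.
E gets 1 under Jefferson and 2 under Hamilton.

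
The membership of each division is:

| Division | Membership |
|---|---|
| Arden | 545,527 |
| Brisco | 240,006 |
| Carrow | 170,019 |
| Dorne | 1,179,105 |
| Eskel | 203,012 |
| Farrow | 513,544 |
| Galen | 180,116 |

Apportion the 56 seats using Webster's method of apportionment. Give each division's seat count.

Arden=10, Brisco=4, Carrow=3, Dorne=22, Eskel=4, Farrow=10, Galen=3

Standard divisor 3031329/56 ≈ 54130.875; standard quotas: Arden 10.078, Brisco 4.434, Carrow 3.141, Dorne 21.782, Eskel 3.750, Farrow 9.487, Galen 3.327.
Rounding to the nearest integer gives 10, 4, 3, 22, 4, 9, 3 = 55 seats, so the divisor must be adjusted.
With modified divisor 53700: modified quotas Arden 10.159, Brisco 4.469, Carrow 3.166, Dorne 21.957, Eskel 3.780, Farrow 9.563, Galen 3.354.
Rounding to the nearest integer: Arden 10, Brisco 4, Carrow 3, Dorne 22, Eskel 4, Farrow 10, Galen 3 (total 56).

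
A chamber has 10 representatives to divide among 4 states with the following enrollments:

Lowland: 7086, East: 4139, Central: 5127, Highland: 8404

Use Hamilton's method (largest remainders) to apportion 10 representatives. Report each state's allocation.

Total 24756; standard divisor 24756/10 ≈ 2475.6.
Standard quotas: Lowland 2.8623, East 1.6719, Central 2.0710, Highland 3.3947.
Lower quotas: Lowland 2, East 1, Central 2, Highland 3 (sum 8, leaving 2 seats).
Remainders in descending order: Lowland 0.8623, East 0.6719, Highland 0.3947, Central 0.0710.
The surplus seats go to Lowland, East.

Lowland 3; East 2; Central 2; Highland 3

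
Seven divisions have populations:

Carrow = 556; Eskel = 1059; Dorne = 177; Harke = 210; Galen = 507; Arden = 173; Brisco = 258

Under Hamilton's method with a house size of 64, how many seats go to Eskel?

23

Standard divisor: 2940 ÷ 64 ≈ 45.938.
Standard quotas: Carrow 12.103, Eskel 23.053, Dorne 3.853, Harke 4.571, Galen 11.037, Arden 3.766, Brisco 5.616.
Lower quotas: Carrow 12, Eskel 23, Dorne 3, Harke 4, Galen 11, Arden 3, Brisco 5 (sum 61, leaving 3 seats).
Remainders in descending order: Dorne 0.853, Arden 0.766, Brisco 0.616, Harke 0.571, Carrow 0.103, Eskel 0.053, Galen 0.037.
The surplus seats go to Dorne, Arden, Brisco.
Eskel receives 23.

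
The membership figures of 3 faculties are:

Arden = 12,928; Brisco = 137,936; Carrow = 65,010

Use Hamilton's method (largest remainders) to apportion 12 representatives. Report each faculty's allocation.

Total 215874; standard divisor 215874/12 ≈ 17989.5.
Standard quotas: Arden 0.7186, Brisco 7.6676, Carrow 3.6138.
Lower quotas: Arden 0, Brisco 7, Carrow 3 (sum 10, leaving 2 seats).
Remainders in descending order: Arden 0.7186, Brisco 0.6676, Carrow 0.6138.
Largest remainders: Arden, Brisco receive the extra seats.

Arden=1, Brisco=8, Carrow=3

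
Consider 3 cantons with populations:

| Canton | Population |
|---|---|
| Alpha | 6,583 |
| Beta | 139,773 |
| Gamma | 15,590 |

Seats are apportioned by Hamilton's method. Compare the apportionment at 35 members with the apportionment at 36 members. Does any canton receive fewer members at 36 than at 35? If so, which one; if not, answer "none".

At 35 seats: Alpha 2, Beta 30, Gamma 3.
At 36 seats: Alpha 1, Beta 31, Gamma 4.
Alpha drops from 2 to 1.

Alpha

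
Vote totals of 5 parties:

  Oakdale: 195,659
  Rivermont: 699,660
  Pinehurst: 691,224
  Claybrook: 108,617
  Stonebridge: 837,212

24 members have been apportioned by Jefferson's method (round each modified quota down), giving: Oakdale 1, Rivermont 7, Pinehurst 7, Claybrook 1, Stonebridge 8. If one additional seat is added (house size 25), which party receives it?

Oakdale

Priority for the next seat is population ÷ (current seats + 1).
Priorities: Oakdale 97829.500, Rivermont 87457.500, Pinehurst 86403.000, Claybrook 54308.500, Stonebridge 93023.556.
Highest priority: Oakdale.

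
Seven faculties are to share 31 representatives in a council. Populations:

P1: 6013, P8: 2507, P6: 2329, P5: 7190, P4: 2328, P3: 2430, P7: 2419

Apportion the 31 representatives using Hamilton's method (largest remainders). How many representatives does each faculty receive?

P1: 7, P8: 3, P6: 3, P5: 9, P4: 3, P3: 3, P7: 3

The standard divisor is 25216/31 ≈ 813.419.
Standard quotas: P1 7.3923, P8 3.0821, P6 2.8632, P5 8.8392, P4 2.8620, P3 2.9874, P7 2.9739.
Lower quotas: P1 7, P8 3, P6 2, P5 8, P4 2, P3 2, P7 2 (sum 26, leaving 5 seats).
Remainders in descending order: P3 0.9874, P7 0.9739, P6 0.8632, P4 0.8620, P5 0.8392, P1 0.3923, P8 0.0821.
Largest remainders: P3, P7, P6, P4, P5 receive the extra seats.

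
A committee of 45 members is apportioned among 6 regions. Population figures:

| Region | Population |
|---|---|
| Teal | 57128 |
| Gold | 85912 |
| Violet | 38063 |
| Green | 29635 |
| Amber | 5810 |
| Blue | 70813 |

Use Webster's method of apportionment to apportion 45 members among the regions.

Teal: 9, Gold: 13, Violet: 6, Green: 5, Amber: 1, Blue: 11

Standard divisor 287361/45 ≈ 6385.8; standard quotas: Teal 8.946, Gold 13.454, Violet 5.961, Green 4.641, Amber 0.910, Blue 11.089.
Rounding to the nearest integer gives Teal 9, Gold 13, Violet 6, Green 5, Amber 1, Blue 11 — total 45, matching the house size, so no adjustment is needed.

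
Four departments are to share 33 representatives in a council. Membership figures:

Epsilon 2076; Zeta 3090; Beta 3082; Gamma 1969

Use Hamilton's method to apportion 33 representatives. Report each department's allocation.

Epsilon 7, Zeta 10, Beta 10, Gamma 6

Standard divisor: 10217 ÷ 33 ≈ 309.606.
Standard quotas: Epsilon 6.705, Zeta 9.980, Beta 9.955, Gamma 6.360.
Lower quotas: Epsilon 6, Zeta 9, Beta 9, Gamma 6 (sum 30, leaving 3 seats).
Remainders in descending order: Zeta 0.980, Beta 0.955, Epsilon 0.705, Gamma 0.360.
The surplus seats go to Zeta, Beta, Epsilon.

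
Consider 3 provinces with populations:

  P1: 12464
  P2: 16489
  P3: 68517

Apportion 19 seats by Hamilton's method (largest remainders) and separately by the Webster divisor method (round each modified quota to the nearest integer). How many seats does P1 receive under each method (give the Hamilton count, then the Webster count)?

3 and 2

Hamilton: P1 3, P2 3, P3 13.
Webster: P1 2, P2 3, P3 14.
P1 gets 3 under Hamilton and 2 under Webster.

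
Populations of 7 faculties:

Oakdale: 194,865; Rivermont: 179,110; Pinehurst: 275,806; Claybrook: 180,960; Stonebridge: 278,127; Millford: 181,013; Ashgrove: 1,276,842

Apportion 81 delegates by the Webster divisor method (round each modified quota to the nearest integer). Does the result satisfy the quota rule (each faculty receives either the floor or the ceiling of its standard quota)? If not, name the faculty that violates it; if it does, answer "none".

Standard quotas: Oakdale 6.150, Rivermont 5.652, Pinehurst 8.704, Claybrook 5.711, Stonebridge 8.777, Millford 5.712, Ashgrove 40.294.
Webster allocation: Oakdale 6, Rivermont 6, Pinehurst 9, Claybrook 6, Stonebridge 9, Millford 6, Ashgrove 39.
Ashgrove has quota 40.294 (lower 40, upper 41) but receives 39 — outside the quota interval.

Ashgrove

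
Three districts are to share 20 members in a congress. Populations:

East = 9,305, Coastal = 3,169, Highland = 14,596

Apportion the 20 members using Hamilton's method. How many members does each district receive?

East=7, Coastal=2, Highland=11

The standard divisor is 27070/20 ≈ 1353.5.
Standard quotas: East 6.8748, Coastal 2.3413, Highland 10.7839.
Lower quotas: East 6, Coastal 2, Highland 10 (sum 18, leaving 2 seats).
Remainders in descending order: East 0.8748, Highland 0.7839, Coastal 0.3413.
Largest remainders: East, Highland receive the extra seats.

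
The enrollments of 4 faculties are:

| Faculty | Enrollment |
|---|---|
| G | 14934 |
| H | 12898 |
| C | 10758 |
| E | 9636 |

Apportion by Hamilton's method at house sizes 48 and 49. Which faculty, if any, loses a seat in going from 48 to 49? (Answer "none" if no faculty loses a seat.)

none

At 48 seats: G 15, H 13, C 11, E 9.
At 49 seats: G 15, H 13, C 11, E 10.
No faculty's allocation decreased.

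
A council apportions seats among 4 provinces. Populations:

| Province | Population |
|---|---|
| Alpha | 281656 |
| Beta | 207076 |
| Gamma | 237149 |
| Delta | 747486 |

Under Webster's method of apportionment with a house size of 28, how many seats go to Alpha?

Standard divisor 1473367/28 ≈ 52620.25; standard quotas: Alpha 5.353, Beta 3.935, Gamma 4.507, Delta 14.205.
Rounding to the nearest integer gives Alpha 5, Beta 4, Gamma 5, Delta 14 — total 28, matching the house size, so no adjustment is needed.
Alpha receives 5.

5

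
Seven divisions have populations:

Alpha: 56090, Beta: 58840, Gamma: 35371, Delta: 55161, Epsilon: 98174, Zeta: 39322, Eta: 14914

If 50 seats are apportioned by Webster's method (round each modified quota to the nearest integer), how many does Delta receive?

Standard divisor 357872/50 ≈ 7157.44; standard quotas: Alpha 7.837, Beta 8.221, Gamma 4.942, Delta 7.707, Epsilon 13.716, Zeta 5.494, Eta 2.084.
Rounding to the nearest integer gives Alpha 8, Beta 8, Gamma 5, Delta 8, Epsilon 14, Zeta 5, Eta 2 — total 50, matching the house size, so no adjustment is needed.
Delta receives 8.

8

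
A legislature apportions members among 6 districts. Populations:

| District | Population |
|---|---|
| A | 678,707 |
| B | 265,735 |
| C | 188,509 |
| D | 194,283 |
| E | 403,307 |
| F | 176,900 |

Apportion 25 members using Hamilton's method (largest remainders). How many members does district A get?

9

Total 1907441; standard divisor 1907441/25 ≈ 76297.64.
Standard quotas: A 8.8955, B 3.4829, C 2.4707, D 2.5464, E 5.2860, F 2.3186.
Lower quotas: A 8, B 3, C 2, D 2, E 5, F 2 (sum 22, leaving 3 seats).
Remainders in descending order: A 0.8955, D 0.5464, B 0.4829, C 0.4707, F 0.3186, E 0.2860.
The surplus seats go to A, D, B.
A receives 9.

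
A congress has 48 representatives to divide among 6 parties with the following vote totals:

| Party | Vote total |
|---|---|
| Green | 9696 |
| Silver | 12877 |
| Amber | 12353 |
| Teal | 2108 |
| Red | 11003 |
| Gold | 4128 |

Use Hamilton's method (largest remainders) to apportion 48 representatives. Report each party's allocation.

Total 52165; standard divisor 52165/48 ≈ 1086.771.
Standard quotas: Green 8.9218, Silver 11.8489, Amber 11.3667, Teal 1.9397, Red 10.1245, Gold 3.7984.
Lower quotas: Green 8, Silver 11, Amber 11, Teal 1, Red 10, Gold 3 (sum 44, leaving 4 seats).
Remainders in descending order: Teal 0.9397, Green 0.9218, Silver 0.8489, Gold 0.7984, Amber 0.3667, Red 0.1245.
Largest remainders: Teal, Green, Silver, Gold receive the extra seats.

Green: 9, Silver: 12, Amber: 11, Teal: 2, Red: 10, Gold: 4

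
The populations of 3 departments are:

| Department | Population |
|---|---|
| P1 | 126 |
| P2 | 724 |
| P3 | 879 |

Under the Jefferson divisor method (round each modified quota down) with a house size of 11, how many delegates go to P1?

0

Standard divisor 1729/11 ≈ 157.182; standard quotas: P1 0.802, P2 4.606, P3 5.592.
Rounding down gives 0, 4, 5 = 9 seats, so the divisor must be adjusted.
With modified divisor 140: modified quotas P1 0.900, P2 5.171, P3 6.279.
Rounding down: P1 0, P2 5, P3 6 (total 11).
P1 receives 0.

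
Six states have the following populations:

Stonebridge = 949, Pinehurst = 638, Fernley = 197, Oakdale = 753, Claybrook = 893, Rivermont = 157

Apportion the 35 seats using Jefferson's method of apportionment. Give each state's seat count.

Standard divisor 3587/35 ≈ 102.486; standard quotas: Stonebridge 9.260, Pinehurst 6.225, Fernley 1.922, Oakdale 7.347, Claybrook 8.713, Rivermont 1.532.
Rounding down gives 9, 6, 1, 7, 8, 1 = 32 seats, so the divisor must be adjusted.
With modified divisor 94.5: modified quotas Stonebridge 10.042, Pinehurst 6.751, Fernley 2.085, Oakdale 7.968, Claybrook 9.450, Rivermont 1.661.
Rounding down: Stonebridge 10, Pinehurst 6, Fernley 2, Oakdale 7, Claybrook 9, Rivermont 1 (total 35).

Stonebridge 10, Pinehurst 6, Fernley 2, Oakdale 7, Claybrook 9, Rivermont 1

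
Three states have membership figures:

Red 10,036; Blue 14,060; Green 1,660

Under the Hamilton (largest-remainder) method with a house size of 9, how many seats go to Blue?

5

Standard divisor: 25756 ÷ 9 ≈ 2861.778.
Standard quotas: Red 3.5069, Blue 4.9130, Green 0.5801.
Lower quotas: Red 3, Blue 4, Green 0 (sum 7, leaving 2 seats).
Remainders in descending order: Blue 0.9130, Green 0.5801, Red 0.5069.
Largest remainders: Blue, Green receive the extra seats.
Blue receives 5.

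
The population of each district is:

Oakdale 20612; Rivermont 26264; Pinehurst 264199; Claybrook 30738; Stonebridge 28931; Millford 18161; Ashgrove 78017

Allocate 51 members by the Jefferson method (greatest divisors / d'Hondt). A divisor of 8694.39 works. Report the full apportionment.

With modified divisor 8694.39: modified quotas Oakdale 2.371, Rivermont 3.021, Pinehurst 30.387, Claybrook 3.535, Stonebridge 3.328, Millford 2.089, Ashgrove 8.973.
Rounding down: Oakdale 2, Rivermont 3, Pinehurst 30, Claybrook 3, Stonebridge 3, Millford 2, Ashgrove 8 (total 51).

Oakdale=2, Rivermont=3, Pinehurst=30, Claybrook=3, Stonebridge=3, Millford=2, Ashgrove=8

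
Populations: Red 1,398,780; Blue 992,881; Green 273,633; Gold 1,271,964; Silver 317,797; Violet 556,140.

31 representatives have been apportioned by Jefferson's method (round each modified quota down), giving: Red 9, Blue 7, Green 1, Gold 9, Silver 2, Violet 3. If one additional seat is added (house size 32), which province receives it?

Red

Priority for the next seat is population ÷ (current seats + 1).
Priorities: Red 139878.000, Blue 124110.125, Green 136816.500, Gold 127196.400, Silver 105932.333, Violet 139035.000.
Highest priority: Red.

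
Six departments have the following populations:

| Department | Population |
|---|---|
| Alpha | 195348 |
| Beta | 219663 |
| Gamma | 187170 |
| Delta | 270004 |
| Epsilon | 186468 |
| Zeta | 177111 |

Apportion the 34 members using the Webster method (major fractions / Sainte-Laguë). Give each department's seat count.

Standard divisor 1235764/34 ≈ 36346; standard quotas: Alpha 5.375, Beta 6.044, Gamma 5.150, Delta 7.429, Epsilon 5.130, Zeta 4.873.
Rounding to the nearest integer gives 5, 6, 5, 7, 5, 5 = 33 seats, so the divisor must be adjusted.
With modified divisor 35800: modified quotas Alpha 5.457, Beta 6.136, Gamma 5.228, Delta 7.542, Epsilon 5.209, Zeta 4.947.
Rounding to the nearest integer: Alpha 5, Beta 6, Gamma 5, Delta 8, Epsilon 5, Zeta 5 (total 34).

Alpha=5, Beta=6, Gamma=5, Delta=8, Epsilon=5, Zeta=5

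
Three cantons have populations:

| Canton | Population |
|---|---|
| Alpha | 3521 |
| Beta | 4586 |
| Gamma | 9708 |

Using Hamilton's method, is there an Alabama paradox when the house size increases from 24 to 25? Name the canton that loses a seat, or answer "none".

none

At 24 seats: Alpha 5, Beta 6, Gamma 13.
At 25 seats: Alpha 5, Beta 6, Gamma 14.
No canton's allocation decreased.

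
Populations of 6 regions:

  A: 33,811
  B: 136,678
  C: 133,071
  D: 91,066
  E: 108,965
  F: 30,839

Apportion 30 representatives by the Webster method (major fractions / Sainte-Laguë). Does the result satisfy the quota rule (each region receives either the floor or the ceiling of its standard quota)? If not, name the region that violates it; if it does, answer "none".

none

Standard quotas: A 1.898, B 7.672, C 7.470, D 5.112, E 6.117, F 1.731.
Webster allocation: A 2, B 8, C 7, D 5, E 6, F 2.
Every allocation lies between the lower and upper quota.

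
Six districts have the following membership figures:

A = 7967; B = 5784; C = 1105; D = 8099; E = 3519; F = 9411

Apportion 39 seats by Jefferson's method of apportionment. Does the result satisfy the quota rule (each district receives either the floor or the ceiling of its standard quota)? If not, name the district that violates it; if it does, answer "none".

none

Standard quotas: A 8.659, B 6.286, C 1.201, D 8.802, E 3.824, F 10.228.
Jefferson allocation: A 9, B 6, C 1, D 9, E 4, F 10.
Every allocation lies between the lower and upper quota.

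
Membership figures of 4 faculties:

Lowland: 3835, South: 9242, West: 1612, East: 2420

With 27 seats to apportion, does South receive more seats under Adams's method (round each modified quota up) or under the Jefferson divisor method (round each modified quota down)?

Jefferson

Adams: Lowland 6, South 14, West 3, East 4.
Jefferson: Lowland 6, South 15, West 2, East 4.
South gets 14 under Adams and 15 under Jefferson.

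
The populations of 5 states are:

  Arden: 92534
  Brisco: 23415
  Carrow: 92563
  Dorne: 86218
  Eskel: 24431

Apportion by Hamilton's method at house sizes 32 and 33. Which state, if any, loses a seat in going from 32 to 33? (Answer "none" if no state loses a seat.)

At 32 seats: Arden 9, Brisco 2, Carrow 9, Dorne 9, Eskel 3.
At 33 seats: Arden 10, Brisco 2, Carrow 10, Dorne 9, Eskel 2.
Eskel drops from 3 to 2.

Eskel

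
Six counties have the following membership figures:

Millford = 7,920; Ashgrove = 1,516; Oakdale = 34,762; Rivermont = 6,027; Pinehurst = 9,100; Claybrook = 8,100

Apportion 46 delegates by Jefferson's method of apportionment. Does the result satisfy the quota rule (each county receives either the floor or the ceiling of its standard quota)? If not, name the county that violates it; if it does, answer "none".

Standard quotas: Millford 5.403, Ashgrove 1.034, Oakdale 23.716, Rivermont 4.112, Pinehurst 6.208, Claybrook 5.526.
Jefferson allocation: Millford 5, Ashgrove 1, Oakdale 25, Rivermont 4, Pinehurst 6, Claybrook 5.
Oakdale has quota 23.716 (lower 23, upper 24) but receives 25 — outside the quota interval.

Oakdale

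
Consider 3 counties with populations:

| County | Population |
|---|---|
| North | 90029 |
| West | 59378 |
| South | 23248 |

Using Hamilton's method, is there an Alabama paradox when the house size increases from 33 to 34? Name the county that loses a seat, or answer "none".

At 33 seats: North 17, West 11, South 5.
At 34 seats: North 18, West 12, South 4.
South drops from 5 to 4.

South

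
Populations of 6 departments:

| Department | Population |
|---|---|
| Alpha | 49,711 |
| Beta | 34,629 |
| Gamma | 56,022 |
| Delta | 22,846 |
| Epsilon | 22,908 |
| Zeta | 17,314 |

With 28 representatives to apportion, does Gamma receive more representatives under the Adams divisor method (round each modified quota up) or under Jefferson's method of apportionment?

Adams: Alpha 7, Beta 5, Gamma 7, Delta 3, Epsilon 3, Zeta 3.
Jefferson: Alpha 7, Beta 5, Gamma 8, Delta 3, Epsilon 3, Zeta 2.
Gamma gets 7 under Adams and 8 under Jefferson.

Jefferson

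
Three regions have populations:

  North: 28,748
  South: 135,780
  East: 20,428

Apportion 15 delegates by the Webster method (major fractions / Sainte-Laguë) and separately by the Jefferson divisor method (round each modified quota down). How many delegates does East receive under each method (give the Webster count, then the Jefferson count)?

Webster: North 2, South 11, East 2.
Jefferson: North 2, South 12, East 1.
East gets 2 under Webster and 1 under Jefferson.

2 and 1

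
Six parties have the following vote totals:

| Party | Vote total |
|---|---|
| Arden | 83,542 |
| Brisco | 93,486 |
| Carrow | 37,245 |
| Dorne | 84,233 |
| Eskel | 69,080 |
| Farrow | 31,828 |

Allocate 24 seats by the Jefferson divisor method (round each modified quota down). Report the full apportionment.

Arden 5, Brisco 6, Carrow 2, Dorne 5, Eskel 4, Farrow 2

Standard divisor 399414/24 ≈ 16642.25; standard quotas: Arden 5.020, Brisco 5.617, Carrow 2.238, Dorne 5.061, Eskel 4.151, Farrow 1.912.
Rounding down gives 5, 5, 2, 5, 4, 1 = 22 seats, so the divisor must be adjusted.
With modified divisor 14800: modified quotas Arden 5.645, Brisco 6.317, Carrow 2.517, Dorne 5.691, Eskel 4.668, Farrow 2.151.
Rounding down: Arden 5, Brisco 6, Carrow 2, Dorne 5, Eskel 4, Farrow 2 (total 24).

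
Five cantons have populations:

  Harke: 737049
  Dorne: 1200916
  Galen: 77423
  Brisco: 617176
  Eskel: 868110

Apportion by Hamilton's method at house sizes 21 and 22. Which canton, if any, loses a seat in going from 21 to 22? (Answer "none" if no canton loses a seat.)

Galen

At 21 seats: Harke 4, Dorne 7, Galen 1, Brisco 4, Eskel 5.
At 22 seats: Harke 5, Dorne 8, Galen 0, Brisco 4, Eskel 5.
Galen drops from 1 to 0.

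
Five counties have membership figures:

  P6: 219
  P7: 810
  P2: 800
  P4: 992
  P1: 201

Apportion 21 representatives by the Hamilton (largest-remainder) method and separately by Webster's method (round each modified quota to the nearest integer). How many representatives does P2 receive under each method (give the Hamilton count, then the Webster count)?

6 and 5

Hamilton: P6 1, P7 6, P2 6, P4 7, P1 1.
Webster: P6 2, P7 6, P2 5, P4 7, P1 1.
P2 gets 6 under Hamilton and 5 under Webster.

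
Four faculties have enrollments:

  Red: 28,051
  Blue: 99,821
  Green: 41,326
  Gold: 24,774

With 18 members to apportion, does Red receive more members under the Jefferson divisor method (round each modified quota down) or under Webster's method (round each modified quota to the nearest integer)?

Webster

Jefferson: Red 2, Blue 10, Green 4, Gold 2.
Webster: Red 3, Blue 9, Green 4, Gold 2.
Red gets 2 under Jefferson and 3 under Webster.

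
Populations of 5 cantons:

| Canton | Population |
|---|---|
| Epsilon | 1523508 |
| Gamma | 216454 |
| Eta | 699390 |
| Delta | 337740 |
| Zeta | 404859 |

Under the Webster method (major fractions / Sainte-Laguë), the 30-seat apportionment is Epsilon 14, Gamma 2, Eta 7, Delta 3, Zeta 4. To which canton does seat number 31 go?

Priority for the next seat is population ÷ (current seats + 0.5).
Priorities: Epsilon 105069.517, Gamma 86581.600, Eta 93252.000, Delta 96497.143, Zeta 89968.667.
Highest priority: Epsilon.

Epsilon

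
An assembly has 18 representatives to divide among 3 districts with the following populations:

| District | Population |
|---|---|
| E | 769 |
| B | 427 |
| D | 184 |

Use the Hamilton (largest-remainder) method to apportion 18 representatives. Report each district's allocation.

The standard divisor is 1380/18 ≈ 76.667.
Standard quotas: E 10.030, B 5.570, D 2.400.
Lower quotas: E 10, B 5, D 2 (sum 17, leaving 1 seat).
Remainders in descending order: B 0.570, D 0.400, E 0.030.
The surplus seat goes to B.

E 10; B 6; D 2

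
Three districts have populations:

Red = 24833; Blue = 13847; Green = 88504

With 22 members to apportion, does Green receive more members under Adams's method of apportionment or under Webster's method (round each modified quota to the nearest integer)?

Webster

Adams: Red 4, Blue 3, Green 15.
Webster: Red 4, Blue 2, Green 16.
Green gets 15 under Adams and 16 under Webster.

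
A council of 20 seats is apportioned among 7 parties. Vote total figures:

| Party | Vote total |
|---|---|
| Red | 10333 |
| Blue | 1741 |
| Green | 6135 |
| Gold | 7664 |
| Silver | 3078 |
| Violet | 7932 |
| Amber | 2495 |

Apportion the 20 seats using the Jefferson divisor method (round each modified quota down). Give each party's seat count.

Standard divisor 39378/20 ≈ 1968.9; standard quotas: Red 5.248, Blue 0.884, Green 3.116, Gold 3.893, Silver 1.563, Violet 4.029, Amber 1.267.
Rounding down gives 5, 0, 3, 3, 1, 4, 1 = 17 seats, so the divisor must be adjusted.
With modified divisor 1700: modified quotas Red 6.078, Blue 1.024, Green 3.609, Gold 4.508, Silver 1.811, Violet 4.666, Amber 1.468.
Rounding down: Red 6, Blue 1, Green 3, Gold 4, Silver 1, Violet 4, Amber 1 (total 20).

Red=6, Blue=1, Green=3, Gold=4, Silver=1, Violet=4, Amber=1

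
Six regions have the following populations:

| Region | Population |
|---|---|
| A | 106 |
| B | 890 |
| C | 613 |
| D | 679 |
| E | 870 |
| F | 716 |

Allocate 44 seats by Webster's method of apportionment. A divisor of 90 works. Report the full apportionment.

A 1, B 10, C 7, D 8, E 10, F 8

With modified divisor 90: modified quotas A 1.178, B 9.889, C 6.811, D 7.544, E 9.667, F 7.956.
Rounding to the nearest integer: A 1, B 10, C 7, D 8, E 10, F 8 (total 44).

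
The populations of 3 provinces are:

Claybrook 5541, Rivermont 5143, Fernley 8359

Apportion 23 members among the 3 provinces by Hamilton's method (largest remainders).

The standard divisor is 19043/23 ≈ 827.957.
Standard quotas: Claybrook 6.6924, Rivermont 6.2117, Fernley 10.0959.
Lower quotas: Claybrook 6, Rivermont 6, Fernley 10 (sum 22, leaving 1 seat).
Remainders in descending order: Claybrook 0.6924, Rivermont 0.2117, Fernley 0.0959.
Largest remainder: Claybrook receives the extra seat.

Claybrook=7; Rivermont=6; Fernley=10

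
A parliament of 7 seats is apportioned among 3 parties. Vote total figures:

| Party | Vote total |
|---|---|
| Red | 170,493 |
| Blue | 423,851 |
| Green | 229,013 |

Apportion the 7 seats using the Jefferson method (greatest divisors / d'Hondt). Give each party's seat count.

Red 1, Blue 4, Green 2

Standard divisor 823357/7 ≈ 117622.429; standard quotas: Red 1.449, Blue 3.603, Green 1.947.
Rounding down gives 1, 3, 1 = 5 seats, so the divisor must be adjusted.
With modified divisor 95600: modified quotas Red 1.783, Blue 4.434, Green 2.396.
Rounding down: Red 1, Blue 4, Green 2 (total 7).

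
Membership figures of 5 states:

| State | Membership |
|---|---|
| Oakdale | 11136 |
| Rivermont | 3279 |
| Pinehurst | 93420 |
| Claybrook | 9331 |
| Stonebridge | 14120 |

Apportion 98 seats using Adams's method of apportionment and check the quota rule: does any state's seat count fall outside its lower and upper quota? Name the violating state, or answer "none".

Pinehurst

Standard quotas: Oakdale 8.313, Rivermont 2.448, Pinehurst 69.734, Claybrook 6.965, Stonebridge 10.540.
Adams allocation: Oakdale 9, Rivermont 3, Pinehurst 68, Claybrook 7, Stonebridge 11.
Pinehurst has quota 69.734 (lower 69, upper 70) but receives 68 — outside the quota interval.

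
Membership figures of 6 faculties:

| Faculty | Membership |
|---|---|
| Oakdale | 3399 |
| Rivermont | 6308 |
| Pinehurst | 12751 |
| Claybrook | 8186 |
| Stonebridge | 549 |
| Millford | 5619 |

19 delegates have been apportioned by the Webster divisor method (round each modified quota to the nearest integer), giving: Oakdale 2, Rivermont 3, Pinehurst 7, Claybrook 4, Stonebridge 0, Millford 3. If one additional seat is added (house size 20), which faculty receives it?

Claybrook

Priority for the next seat is population ÷ (current seats + 0.5).
Priorities: Oakdale 1359.600, Rivermont 1802.286, Pinehurst 1700.133, Claybrook 1819.111, Stonebridge 1098.000, Millford 1605.429.
Highest priority: Claybrook.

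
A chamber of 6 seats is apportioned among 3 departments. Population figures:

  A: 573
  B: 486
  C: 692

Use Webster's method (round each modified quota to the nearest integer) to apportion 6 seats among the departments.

Standard divisor 1751/6 ≈ 291.833; standard quotas: A 1.963, B 1.665, C 2.371.
Rounding to the nearest integer gives A 2, B 2, C 2 — total 6, matching the house size, so no adjustment is needed.

A 2, B 2, C 2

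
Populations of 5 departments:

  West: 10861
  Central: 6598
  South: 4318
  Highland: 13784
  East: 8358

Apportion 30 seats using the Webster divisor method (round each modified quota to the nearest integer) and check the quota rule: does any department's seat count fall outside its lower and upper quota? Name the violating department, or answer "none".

Standard quotas: West 7.419, Central 4.507, South 2.950, Highland 9.416, East 5.709.
Webster allocation: West 7, Central 5, South 3, Highland 9, East 6.
Every allocation lies between the lower and upper quota.

none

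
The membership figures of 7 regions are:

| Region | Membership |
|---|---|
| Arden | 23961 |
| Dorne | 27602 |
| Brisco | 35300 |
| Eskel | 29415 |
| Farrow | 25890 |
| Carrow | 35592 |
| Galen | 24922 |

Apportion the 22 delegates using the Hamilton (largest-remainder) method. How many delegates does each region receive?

Total 202682; standard divisor 202682/22 ≈ 9212.818.
Standard quotas: Arden 2.6008, Dorne 2.9960, Brisco 3.8316, Eskel 3.1928, Farrow 2.8102, Carrow 3.8633, Galen 2.7051.
Lower quotas: Arden 2, Dorne 2, Brisco 3, Eskel 3, Farrow 2, Carrow 3, Galen 2 (sum 17, leaving 5 seats).
Remainders in descending order: Dorne 0.9960, Carrow 0.8633, Brisco 0.8316, Farrow 0.8102, Galen 0.7051, Arden 0.6008, Eskel 0.1928.
The surplus seats go to Dorne, Carrow, Brisco, Farrow, Galen.

Arden 2; Dorne 3; Brisco 4; Eskel 3; Farrow 3; Carrow 4; Galen 3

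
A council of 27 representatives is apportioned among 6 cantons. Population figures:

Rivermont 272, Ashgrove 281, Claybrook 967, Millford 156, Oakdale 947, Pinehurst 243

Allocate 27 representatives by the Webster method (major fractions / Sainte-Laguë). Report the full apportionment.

Standard divisor 2866/27 ≈ 106.148; standard quotas: Rivermont 2.562, Ashgrove 2.647, Claybrook 9.110, Millford 1.470, Oakdale 8.921, Pinehurst 2.289.
Rounding to the nearest integer gives Rivermont 3, Ashgrove 3, Claybrook 9, Millford 1, Oakdale 9, Pinehurst 2 — total 27, matching the house size, so no adjustment is needed.

Rivermont: 3, Ashgrove: 3, Claybrook: 9, Millford: 1, Oakdale: 9, Pinehurst: 2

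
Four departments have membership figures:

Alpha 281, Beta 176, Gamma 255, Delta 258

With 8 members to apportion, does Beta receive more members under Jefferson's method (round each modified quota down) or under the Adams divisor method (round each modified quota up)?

Adams

Jefferson: Alpha 3, Beta 1, Gamma 2, Delta 2.
Adams: Alpha 2, Beta 2, Gamma 2, Delta 2.
Beta gets 1 under Jefferson and 2 under Adams.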